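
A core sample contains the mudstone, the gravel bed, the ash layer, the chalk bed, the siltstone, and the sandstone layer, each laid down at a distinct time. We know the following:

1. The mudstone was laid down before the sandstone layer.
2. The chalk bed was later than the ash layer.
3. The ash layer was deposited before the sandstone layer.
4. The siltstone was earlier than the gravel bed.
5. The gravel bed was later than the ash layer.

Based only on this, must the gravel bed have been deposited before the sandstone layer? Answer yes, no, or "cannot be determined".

cannot be determined

No chain of stated constraints runs from the gravel bed to the sandstone layer, and none runs from the sandstone layer to the gravel bed either.
So the relative order of the gravel bed and the sandstone layer is not fixed by the given facts.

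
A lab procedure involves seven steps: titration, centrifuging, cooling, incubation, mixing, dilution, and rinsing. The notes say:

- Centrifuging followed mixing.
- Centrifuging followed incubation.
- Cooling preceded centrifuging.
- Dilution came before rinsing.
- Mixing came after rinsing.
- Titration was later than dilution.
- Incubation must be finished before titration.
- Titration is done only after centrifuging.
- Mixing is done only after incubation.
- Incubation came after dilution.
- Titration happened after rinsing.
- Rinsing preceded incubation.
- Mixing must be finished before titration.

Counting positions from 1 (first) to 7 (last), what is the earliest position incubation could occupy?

3

Dilution and rinsing must both come before incubation — 2 forced predecessors.
Nothing else is forced ahead of incubation, so its earliest slot is position 2 + 1 = 3.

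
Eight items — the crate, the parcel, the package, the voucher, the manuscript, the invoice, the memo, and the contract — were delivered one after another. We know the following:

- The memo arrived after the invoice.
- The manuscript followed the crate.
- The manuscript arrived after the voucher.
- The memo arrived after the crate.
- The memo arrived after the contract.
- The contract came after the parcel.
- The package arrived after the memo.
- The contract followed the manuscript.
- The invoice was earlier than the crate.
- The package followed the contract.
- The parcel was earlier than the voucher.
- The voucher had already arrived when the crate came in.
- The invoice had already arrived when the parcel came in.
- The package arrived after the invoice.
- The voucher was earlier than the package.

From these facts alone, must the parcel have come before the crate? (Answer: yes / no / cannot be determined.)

Chain the constraints: the parcel → the voucher → the crate. Each link is directly stated, so the parcel comes before the crate.

yes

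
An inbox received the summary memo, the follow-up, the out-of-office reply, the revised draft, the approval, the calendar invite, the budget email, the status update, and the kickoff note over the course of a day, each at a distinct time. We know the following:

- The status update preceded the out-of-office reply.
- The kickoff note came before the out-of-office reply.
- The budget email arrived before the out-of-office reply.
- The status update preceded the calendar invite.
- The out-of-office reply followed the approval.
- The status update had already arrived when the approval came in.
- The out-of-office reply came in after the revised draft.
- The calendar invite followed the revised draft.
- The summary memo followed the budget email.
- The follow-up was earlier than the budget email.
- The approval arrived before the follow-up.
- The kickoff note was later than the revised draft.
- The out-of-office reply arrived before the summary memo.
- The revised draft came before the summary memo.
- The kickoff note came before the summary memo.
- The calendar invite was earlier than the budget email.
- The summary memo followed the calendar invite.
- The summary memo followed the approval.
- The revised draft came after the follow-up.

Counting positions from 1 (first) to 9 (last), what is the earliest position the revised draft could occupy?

4

The approval, the follow-up, and the status update must all come before the revised draft — 3 forced predecessors.
Nothing else is forced ahead of the revised draft, so its earliest slot is position 3 + 1 = 4.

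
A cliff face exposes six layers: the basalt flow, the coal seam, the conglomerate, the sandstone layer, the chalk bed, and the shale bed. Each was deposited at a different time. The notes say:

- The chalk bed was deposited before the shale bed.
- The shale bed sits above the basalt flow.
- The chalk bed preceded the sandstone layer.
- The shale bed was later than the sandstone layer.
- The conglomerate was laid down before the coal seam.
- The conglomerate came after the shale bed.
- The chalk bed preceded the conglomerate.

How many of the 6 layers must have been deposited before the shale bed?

3

Directly stated before the shale bed: the basalt flow, the chalk bed, and the sandstone layer.
That's the basalt flow, the chalk bed, and the sandstone layer — 3 in all.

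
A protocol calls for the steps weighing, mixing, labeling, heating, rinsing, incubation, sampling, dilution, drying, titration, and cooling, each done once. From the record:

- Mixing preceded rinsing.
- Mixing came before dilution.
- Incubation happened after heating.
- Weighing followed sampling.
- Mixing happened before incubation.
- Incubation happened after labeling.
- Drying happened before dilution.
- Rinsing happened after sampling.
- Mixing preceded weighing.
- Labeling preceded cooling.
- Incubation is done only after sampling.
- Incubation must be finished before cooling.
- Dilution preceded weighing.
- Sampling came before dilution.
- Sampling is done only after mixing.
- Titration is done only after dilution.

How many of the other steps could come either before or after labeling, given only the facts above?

8

Forced after labeling: cooling and incubation.
That leaves dilution, drying, heating, mixing, rinsing, sampling, titration, and weighing with no forced order relative to labeling — 8.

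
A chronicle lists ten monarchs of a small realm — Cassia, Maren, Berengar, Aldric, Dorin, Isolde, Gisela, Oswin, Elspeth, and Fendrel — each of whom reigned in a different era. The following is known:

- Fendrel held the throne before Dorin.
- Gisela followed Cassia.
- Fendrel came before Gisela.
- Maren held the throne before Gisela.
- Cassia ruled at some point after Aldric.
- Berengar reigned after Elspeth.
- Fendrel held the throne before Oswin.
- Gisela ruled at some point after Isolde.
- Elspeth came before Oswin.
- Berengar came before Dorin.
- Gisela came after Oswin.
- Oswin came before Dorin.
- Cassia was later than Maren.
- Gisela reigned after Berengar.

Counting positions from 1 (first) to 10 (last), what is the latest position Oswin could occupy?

Oswin must come before Dorin and Gisela — 2 rulers forced after them.
Everything else can be placed before Oswin in some valid order, so Oswin can sit as late as position 10 − 2 = 8.

8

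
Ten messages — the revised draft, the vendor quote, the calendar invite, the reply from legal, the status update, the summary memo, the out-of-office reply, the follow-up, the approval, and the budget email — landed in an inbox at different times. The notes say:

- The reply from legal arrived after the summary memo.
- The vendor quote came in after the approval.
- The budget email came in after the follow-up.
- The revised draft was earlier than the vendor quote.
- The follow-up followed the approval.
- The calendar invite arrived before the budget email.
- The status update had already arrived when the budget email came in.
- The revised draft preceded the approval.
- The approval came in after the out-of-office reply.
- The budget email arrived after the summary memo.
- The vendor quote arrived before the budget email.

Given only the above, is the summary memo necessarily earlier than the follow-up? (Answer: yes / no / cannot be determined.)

No chain of stated constraints runs from the summary memo to the follow-up, and none runs from the follow-up to the summary memo either.
So the relative order of the summary memo and the follow-up is not fixed by the given facts.

cannot be determined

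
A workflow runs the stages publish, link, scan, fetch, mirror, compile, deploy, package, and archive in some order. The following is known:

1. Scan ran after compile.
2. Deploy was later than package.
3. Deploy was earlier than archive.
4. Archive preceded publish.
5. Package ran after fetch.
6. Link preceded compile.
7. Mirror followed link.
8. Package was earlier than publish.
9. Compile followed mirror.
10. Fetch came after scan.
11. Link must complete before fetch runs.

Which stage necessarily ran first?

Link has a chain of constraints placing it before every other stage, so link must be first.

link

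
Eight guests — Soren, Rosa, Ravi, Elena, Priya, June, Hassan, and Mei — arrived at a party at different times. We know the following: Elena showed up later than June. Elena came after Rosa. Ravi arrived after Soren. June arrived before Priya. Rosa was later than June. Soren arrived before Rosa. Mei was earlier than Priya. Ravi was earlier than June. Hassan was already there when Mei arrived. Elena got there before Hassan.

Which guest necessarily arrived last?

Priya

Every other guest has a chain of constraints placing them before Priya, so Priya is last.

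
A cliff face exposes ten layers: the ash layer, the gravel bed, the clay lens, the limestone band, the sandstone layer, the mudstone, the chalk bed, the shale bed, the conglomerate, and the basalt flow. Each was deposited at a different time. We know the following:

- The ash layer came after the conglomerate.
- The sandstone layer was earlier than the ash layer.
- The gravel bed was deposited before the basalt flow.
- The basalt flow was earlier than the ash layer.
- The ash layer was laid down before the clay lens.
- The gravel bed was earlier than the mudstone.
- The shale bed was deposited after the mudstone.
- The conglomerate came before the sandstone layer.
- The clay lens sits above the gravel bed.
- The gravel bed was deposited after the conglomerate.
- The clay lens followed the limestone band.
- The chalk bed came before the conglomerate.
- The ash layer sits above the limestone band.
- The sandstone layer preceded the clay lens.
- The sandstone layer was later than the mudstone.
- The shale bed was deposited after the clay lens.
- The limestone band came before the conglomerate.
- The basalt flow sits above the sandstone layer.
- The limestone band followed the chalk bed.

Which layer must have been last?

the shale bed

Every other layer has a chain of constraints placing it before the shale bed, so the shale bed is last.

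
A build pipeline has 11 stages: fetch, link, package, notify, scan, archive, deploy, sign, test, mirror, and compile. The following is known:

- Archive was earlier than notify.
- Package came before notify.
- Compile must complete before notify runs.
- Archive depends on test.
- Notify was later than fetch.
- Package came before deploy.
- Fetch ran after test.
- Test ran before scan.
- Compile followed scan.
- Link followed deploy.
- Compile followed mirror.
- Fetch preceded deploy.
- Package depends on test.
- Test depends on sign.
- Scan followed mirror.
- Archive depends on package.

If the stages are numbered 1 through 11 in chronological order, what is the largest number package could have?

7

Package must come before archive, deploy, link, and notify — 4 stages forced after it.
Everything else can be placed before package in some valid order, so package can sit as late as position 11 − 4 = 7.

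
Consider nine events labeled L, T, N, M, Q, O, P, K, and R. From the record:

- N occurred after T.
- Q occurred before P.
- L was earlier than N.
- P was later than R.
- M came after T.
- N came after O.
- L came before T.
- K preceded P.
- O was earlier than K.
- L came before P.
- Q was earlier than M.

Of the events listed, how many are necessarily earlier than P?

5

Directly stated before P: K, L, Q, and R.
O reaches P via O → K → P.
That's K, L, O, Q, and R — 5 in all.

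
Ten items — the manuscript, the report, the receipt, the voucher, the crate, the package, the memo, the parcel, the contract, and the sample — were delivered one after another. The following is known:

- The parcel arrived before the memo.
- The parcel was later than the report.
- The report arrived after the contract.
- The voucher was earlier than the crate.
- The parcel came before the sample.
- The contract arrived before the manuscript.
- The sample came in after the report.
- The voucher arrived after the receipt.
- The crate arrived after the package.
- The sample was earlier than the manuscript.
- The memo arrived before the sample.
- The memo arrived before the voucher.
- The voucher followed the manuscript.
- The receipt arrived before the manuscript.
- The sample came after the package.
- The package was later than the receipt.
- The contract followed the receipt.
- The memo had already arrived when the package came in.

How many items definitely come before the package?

5

Directly stated before the package: the memo and the receipt.
The contract reaches the package via the contract → the report → the parcel → the memo → the package.
The parcel reaches the package via the parcel → the memo → the package.
The report reaches the package via the report → the parcel → the memo → the package.
That's the contract, the memo, the parcel, the receipt, and the report — 5 in all.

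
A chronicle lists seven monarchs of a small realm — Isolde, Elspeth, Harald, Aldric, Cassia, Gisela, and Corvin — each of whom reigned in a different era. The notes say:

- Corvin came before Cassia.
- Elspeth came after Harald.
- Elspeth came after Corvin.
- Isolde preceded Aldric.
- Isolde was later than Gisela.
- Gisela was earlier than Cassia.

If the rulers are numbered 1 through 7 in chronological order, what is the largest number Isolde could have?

Isolde must come before Aldric — 1 ruler forced after them.
Everything else can be placed before Isolde in some valid order, so Isolde can sit as late as position 7 − 1 = 6.

6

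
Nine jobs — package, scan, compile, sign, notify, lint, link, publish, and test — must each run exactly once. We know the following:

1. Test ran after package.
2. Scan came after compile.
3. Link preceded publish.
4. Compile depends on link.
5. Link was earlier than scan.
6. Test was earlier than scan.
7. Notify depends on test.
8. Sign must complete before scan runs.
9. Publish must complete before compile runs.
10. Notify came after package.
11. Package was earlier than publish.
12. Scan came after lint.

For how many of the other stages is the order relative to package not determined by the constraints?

Forced after package: compile, notify, publish, scan, and test.
That leaves link, lint, and sign with no forced order relative to package — 3.

3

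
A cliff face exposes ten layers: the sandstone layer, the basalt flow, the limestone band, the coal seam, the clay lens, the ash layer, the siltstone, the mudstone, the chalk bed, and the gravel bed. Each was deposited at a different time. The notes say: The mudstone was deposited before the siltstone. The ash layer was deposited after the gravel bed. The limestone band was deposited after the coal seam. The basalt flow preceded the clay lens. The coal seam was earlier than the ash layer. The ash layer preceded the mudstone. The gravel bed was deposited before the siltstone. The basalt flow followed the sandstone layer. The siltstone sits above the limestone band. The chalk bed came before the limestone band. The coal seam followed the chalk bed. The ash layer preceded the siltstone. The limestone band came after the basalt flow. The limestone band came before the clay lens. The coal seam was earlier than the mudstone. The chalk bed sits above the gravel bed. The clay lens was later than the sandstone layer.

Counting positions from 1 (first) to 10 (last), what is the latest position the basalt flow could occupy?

The basalt flow must come before the clay lens, the limestone band, and the siltstone — 3 layers forced after it.
Everything else can be placed before the basalt flow in some valid order, so the basalt flow can sit as late as position 10 − 3 = 7.

7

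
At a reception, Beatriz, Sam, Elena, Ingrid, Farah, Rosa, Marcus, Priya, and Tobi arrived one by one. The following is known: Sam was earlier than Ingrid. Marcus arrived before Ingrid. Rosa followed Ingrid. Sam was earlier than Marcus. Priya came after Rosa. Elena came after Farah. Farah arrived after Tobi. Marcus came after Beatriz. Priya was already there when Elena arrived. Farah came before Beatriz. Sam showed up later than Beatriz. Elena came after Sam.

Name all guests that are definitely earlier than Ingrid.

Beatriz, Farah, Marcus, Sam, Tobi

Directly stated before Ingrid: Marcus and Sam.
Beatriz reaches Ingrid via Beatriz → Marcus → Ingrid.
Farah reaches Ingrid via Farah → Beatriz → Marcus → Ingrid.
Tobi reaches Ingrid via Tobi → Farah → Beatriz → Marcus → Ingrid.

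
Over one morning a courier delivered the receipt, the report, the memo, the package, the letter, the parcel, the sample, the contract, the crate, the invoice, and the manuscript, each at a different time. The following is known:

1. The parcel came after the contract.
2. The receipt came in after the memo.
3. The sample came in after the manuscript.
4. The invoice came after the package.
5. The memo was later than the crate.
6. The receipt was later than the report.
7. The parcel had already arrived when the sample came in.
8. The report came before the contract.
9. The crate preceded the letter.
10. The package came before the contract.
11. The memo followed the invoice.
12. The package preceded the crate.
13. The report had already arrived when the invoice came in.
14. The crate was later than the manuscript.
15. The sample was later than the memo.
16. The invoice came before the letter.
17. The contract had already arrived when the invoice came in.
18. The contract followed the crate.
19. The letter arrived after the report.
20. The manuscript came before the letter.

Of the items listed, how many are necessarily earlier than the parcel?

5

Directly stated before the parcel: the contract.
The crate reaches the parcel via the crate → the contract → the parcel.
The manuscript reaches the parcel via the manuscript → the crate → the contract → the parcel.
The package reaches the parcel via the package → the contract → the parcel.
Likewise the report reaches the parcel by chaining the stated constraints.
No chain forces the memo (or any of the others) ahead of the parcel.
That's the contract, the crate, the manuscript, the package, and the report — 5 in all.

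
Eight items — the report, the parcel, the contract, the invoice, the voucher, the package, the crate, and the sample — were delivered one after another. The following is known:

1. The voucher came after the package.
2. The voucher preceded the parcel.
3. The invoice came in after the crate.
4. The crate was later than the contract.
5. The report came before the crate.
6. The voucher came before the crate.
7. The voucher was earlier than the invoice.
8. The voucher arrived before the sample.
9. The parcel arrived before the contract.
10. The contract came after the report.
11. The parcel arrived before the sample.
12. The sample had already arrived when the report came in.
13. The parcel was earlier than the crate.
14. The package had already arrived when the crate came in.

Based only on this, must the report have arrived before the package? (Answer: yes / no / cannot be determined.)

Tracing the constraints gives the package → the voucher → the sample → the report, so the package must come before the report.
That means the report cannot be before the package.

no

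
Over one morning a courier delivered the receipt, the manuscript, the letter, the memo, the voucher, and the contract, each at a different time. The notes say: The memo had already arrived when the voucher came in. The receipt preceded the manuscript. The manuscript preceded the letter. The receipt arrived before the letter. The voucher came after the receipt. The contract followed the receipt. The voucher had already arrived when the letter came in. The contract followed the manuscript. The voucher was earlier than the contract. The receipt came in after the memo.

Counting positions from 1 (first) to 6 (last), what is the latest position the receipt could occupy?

2

The receipt must come before the contract, the letter, the manuscript, and the voucher — 4 items forced after it.
Everything else can be placed before the receipt in some valid order, so the receipt can sit as late as position 6 − 4 = 2.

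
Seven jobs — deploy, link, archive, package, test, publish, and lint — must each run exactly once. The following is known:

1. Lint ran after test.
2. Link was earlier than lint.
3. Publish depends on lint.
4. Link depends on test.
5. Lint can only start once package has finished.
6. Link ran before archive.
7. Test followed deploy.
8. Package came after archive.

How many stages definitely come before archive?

3

Directly stated before archive: link.
Deploy reaches archive via deploy → test → link → archive.
Test reaches archive via test → link → archive.
That's deploy, link, and test — 3 in all.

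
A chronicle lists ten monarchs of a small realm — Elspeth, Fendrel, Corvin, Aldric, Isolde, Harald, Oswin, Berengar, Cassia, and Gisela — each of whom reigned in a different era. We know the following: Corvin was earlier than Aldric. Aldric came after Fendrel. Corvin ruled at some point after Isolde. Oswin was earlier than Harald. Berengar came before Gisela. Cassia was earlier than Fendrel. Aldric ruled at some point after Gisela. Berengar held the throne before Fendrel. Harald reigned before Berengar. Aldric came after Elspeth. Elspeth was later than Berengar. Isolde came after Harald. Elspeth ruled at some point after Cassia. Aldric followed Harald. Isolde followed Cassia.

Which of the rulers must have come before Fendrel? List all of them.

Directly stated before Fendrel: Berengar and Cassia.
Harald reaches Fendrel via Harald → Berengar → Fendrel.
Oswin reaches Fendrel via Oswin → Harald → Berengar → Fendrel.

Berengar, Cassia, Harald, Oswin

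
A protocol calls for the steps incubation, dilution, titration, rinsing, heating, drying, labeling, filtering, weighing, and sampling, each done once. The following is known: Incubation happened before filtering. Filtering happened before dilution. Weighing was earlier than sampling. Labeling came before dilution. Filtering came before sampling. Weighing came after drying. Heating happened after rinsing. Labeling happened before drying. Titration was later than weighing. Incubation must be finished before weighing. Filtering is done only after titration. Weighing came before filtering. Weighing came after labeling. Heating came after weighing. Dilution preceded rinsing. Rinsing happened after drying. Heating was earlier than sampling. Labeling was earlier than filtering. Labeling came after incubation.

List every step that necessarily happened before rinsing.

Directly stated before rinsing: dilution and drying.
Filtering reaches rinsing via filtering → dilution → rinsing.
Incubation reaches rinsing via incubation → filtering → dilution → rinsing.
Labeling reaches rinsing via labeling → drying → rinsing.
Likewise titration and weighing each reach rinsing by chaining the stated constraints.

dilution, drying, filtering, incubation, labeling, titration, weighing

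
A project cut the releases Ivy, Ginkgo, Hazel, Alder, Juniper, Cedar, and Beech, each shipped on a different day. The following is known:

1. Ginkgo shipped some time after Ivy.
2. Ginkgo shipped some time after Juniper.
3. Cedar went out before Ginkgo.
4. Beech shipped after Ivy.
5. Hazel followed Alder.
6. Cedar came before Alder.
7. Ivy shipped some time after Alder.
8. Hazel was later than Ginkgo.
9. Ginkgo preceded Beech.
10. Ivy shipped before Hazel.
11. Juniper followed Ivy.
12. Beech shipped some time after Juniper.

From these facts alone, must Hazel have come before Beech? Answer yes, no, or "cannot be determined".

No chain of stated constraints runs from Hazel to Beech, and none runs from Beech to Hazel either.
So the relative order of Hazel and Beech is not fixed by the given facts.

cannot be determined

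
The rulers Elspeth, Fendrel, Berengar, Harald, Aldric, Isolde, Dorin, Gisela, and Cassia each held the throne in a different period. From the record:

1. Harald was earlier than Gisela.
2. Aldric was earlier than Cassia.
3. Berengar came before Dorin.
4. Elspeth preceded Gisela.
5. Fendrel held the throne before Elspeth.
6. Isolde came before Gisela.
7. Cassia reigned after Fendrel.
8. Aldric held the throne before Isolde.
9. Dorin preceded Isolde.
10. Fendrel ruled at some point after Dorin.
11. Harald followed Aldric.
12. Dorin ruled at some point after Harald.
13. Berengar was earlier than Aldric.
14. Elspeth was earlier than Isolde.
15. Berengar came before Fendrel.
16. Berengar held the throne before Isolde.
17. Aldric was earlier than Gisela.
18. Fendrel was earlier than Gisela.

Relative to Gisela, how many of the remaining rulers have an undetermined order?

Forced before Gisela: Aldric, Berengar, Dorin, Elspeth, Fendrel, Harald, and Isolde.
That leaves Cassia with no forced order relative to Gisela — 1.

1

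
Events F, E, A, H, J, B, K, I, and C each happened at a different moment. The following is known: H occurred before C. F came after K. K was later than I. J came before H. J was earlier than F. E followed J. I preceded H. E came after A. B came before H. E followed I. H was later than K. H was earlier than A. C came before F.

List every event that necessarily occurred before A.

Directly stated before A: H.
B reaches A via B → H → A.
I reaches A via I → H → A.
J reaches A via J → H → A.
Likewise K reaches A by chaining the stated constraints.

B, H, I, J, K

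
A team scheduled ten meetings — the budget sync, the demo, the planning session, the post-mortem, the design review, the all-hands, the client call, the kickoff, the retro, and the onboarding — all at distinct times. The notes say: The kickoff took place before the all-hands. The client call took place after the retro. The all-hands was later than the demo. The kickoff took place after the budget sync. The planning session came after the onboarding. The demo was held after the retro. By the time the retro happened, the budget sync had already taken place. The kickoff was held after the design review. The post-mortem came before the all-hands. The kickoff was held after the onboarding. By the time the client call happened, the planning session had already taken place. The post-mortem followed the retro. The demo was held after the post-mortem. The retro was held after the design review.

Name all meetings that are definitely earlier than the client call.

Directly stated before the client call: the planning session and the retro.
The budget sync reaches the client call via the budget sync → the retro → the client call.
The design review reaches the client call via the design review → the retro → the client call.
The onboarding reaches the client call via the onboarding → the planning session → the client call.
No chain forces the demo (or any of the others) ahead of the client call.

the budget sync, the design review, the onboarding, the planning session, the retro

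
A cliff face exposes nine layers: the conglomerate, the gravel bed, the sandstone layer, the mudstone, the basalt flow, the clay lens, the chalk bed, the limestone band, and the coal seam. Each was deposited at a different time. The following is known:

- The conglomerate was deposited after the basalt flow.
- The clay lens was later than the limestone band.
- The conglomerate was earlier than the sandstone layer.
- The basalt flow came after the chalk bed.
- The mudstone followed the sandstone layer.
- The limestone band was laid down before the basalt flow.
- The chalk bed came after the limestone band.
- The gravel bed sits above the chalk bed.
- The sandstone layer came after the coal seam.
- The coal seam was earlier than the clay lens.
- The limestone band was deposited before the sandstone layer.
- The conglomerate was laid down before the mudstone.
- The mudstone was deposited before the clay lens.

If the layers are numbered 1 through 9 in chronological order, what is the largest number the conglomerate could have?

The conglomerate must come before the clay lens, the mudstone, and the sandstone layer — 3 layers forced after it.
Everything else can be placed before the conglomerate in some valid order, so the conglomerate can sit as late as position 9 − 3 = 6.

6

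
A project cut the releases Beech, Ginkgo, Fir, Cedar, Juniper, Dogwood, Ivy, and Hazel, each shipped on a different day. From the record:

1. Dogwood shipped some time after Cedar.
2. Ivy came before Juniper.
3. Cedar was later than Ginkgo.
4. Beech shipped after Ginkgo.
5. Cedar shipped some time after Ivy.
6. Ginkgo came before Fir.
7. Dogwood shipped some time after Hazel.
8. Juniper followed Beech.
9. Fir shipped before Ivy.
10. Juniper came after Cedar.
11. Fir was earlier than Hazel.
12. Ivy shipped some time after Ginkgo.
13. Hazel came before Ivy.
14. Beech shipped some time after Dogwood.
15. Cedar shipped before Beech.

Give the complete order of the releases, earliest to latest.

The constraints fix every adjacent pair, so only one ordering works:
Ginkgo → Fir → Hazel → Ivy → Cedar → Dogwood → Beech → Juniper.

Ginkgo, Fir, Hazel, Ivy, Cedar, Dogwood, Beech, Juniper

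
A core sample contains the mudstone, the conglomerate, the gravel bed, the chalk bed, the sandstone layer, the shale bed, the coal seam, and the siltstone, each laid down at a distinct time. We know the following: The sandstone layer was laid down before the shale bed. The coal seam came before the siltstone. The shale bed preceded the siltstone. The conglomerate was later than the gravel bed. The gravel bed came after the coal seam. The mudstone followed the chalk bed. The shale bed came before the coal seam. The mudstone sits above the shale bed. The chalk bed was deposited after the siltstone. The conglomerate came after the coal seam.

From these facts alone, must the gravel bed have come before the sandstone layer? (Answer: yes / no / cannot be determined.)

no

Tracing the constraints gives the sandstone layer → the shale bed → the coal seam → the gravel bed, so the sandstone layer must come before the gravel bed.
That means the gravel bed cannot be before the sandstone layer.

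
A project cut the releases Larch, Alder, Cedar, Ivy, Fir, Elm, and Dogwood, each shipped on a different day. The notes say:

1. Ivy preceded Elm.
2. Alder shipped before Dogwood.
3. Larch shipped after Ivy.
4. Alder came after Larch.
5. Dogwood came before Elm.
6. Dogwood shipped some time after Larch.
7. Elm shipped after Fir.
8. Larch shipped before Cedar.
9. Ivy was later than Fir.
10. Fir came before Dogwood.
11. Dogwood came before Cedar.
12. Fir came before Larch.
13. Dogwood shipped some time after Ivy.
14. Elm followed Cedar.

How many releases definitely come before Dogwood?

Directly stated before Dogwood: Alder, Fir, Ivy, and Larch.
No chain forces Cedar (or any of the others) ahead of Dogwood.
That's Alder, Fir, Ivy, and Larch — 4 in all.

4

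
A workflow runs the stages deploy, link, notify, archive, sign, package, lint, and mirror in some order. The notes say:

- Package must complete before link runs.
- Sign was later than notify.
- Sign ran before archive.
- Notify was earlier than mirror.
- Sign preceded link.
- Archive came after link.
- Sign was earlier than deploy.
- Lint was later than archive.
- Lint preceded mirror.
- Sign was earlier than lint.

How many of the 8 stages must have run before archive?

Directly stated before archive: link and sign.
Notify reaches archive via notify → sign → archive.
Package reaches archive via package → link → archive.
That's link, notify, package, and sign — 4 in all.

4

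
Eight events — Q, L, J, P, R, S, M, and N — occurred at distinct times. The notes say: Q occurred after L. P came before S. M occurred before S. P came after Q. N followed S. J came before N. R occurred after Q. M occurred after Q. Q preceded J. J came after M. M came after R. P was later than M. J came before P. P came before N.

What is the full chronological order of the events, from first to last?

The constraints fix every adjacent pair, so only one ordering works:
L → Q → R → M → J → P → S → N.

L, Q, R, M, J, P, S, N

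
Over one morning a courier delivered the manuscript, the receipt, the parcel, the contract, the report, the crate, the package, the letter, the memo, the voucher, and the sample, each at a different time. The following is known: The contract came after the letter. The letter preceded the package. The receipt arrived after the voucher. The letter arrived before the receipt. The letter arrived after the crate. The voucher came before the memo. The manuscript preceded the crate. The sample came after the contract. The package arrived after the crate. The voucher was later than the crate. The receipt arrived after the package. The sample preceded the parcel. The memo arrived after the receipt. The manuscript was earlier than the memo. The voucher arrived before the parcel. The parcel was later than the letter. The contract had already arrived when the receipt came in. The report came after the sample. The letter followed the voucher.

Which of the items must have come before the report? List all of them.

the contract, the crate, the letter, the manuscript, the sample, the voucher

Directly stated before the report: the sample.
The contract reaches the report via the contract → the sample → the report.
The crate reaches the report via the crate → the letter → the contract → the sample → the report.
The letter reaches the report via the letter → the contract → the sample → the report.
Likewise the manuscript and the voucher each reach the report by chaining the stated constraints.
No chain forces the memo (or any of the others) ahead of the report.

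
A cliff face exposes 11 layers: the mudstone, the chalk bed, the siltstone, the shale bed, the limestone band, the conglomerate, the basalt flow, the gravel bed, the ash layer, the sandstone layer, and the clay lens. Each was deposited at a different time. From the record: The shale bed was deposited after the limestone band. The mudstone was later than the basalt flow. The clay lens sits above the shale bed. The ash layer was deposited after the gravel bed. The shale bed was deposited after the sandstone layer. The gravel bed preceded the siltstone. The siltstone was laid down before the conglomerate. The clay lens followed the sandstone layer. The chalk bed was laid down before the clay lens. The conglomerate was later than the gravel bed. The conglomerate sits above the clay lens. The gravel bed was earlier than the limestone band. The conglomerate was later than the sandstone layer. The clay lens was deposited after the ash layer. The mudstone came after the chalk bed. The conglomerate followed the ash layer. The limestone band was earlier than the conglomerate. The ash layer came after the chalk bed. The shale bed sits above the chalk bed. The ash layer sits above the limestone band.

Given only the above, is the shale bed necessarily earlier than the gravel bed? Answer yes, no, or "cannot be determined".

no

Tracing the constraints gives the gravel bed → the limestone band → the shale bed, so the gravel bed must come before the shale bed.
That means the shale bed cannot be before the gravel bed.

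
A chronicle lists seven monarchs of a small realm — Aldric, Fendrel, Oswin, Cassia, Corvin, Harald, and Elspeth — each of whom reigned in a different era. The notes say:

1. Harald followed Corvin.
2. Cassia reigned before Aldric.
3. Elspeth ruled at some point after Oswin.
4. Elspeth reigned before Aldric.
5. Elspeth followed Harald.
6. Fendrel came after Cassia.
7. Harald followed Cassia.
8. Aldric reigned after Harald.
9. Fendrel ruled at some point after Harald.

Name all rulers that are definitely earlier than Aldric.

Cassia, Corvin, Elspeth, Harald, Oswin

Directly stated before Aldric: Cassia, Elspeth, and Harald.
Corvin reaches Aldric via Corvin → Harald → Aldric.
Oswin reaches Aldric via Oswin → Elspeth → Aldric.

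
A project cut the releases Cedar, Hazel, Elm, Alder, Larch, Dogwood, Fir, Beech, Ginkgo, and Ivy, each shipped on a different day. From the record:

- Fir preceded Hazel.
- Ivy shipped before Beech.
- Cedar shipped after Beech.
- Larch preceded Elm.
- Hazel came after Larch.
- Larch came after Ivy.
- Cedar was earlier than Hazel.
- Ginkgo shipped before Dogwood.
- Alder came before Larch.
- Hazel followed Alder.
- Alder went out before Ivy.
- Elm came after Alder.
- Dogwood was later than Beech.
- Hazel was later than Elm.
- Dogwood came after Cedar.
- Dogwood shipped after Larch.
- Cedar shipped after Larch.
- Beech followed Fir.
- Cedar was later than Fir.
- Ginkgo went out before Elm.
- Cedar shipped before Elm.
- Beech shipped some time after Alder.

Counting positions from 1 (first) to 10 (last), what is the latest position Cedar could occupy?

7

Cedar must come before Dogwood, Elm, and Hazel — 3 releases forced after it.
Everything else can be placed before Cedar in some valid order, so Cedar can sit as late as position 10 − 3 = 7.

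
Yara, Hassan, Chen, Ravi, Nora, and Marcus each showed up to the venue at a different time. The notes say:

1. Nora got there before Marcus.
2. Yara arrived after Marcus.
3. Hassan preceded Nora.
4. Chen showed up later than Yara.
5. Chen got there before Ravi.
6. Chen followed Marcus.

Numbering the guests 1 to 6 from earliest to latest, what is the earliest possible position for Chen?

5

Hassan, Marcus, Nora, and Yara must all come before Chen — 4 forced predecessors.
Nothing else is forced ahead of Chen, so their earliest slot is position 4 + 1 = 5.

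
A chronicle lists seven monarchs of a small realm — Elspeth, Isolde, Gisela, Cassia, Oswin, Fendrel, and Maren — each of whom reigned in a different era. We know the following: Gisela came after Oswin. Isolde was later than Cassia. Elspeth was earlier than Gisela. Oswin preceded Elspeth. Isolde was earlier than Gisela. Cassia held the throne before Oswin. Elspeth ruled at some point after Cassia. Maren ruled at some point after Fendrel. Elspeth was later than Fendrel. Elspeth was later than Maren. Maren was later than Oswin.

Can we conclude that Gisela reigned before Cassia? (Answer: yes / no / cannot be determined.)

no

Tracing the constraints gives Cassia → Oswin → Gisela, so Cassia must come before Gisela.
That means Gisela cannot be before Cassia.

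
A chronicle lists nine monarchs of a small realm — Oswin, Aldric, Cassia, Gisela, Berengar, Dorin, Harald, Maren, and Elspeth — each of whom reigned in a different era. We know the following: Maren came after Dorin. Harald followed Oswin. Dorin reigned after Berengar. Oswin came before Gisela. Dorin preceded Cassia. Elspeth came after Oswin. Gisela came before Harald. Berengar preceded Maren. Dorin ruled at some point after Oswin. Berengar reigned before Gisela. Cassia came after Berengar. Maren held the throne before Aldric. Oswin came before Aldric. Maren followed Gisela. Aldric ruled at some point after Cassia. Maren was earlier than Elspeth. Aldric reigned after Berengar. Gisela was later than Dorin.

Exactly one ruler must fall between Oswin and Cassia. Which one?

Dorin

Tracing the constraints gives Oswin → Dorin → Cassia, so Dorin sits after Oswin and before Cassia.
No other ruler is forced both after Oswin and before Cassia.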